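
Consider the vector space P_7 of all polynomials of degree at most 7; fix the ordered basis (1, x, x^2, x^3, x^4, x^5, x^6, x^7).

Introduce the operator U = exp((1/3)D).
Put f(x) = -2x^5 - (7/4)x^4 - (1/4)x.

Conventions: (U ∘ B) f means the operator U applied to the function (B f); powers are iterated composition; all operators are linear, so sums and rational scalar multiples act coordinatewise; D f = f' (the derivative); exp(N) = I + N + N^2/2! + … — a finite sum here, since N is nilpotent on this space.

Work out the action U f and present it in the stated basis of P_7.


the image equals g(x) = -2x^5 - (61/12)x^4 - (41/9)x^3 - (103/54)x^2 - (205/324)x - 55/486

order-1 term: -(10/3)x^4 - (7/3)x^3 - 1/12
order-2 term: -(20/9)x^3 - (7/6)x^2
order-3 term: -(20/27)x^2 - (7/27)x
order-4 term: -(10/81)x - 7/324
order-5 term: -2/243
the series for exp((1/3)D) f terminates at order 5
exp((1/3)D) f = -2x^5 - (61/12)x^4 - (41/9)x^3 - (103/54)x^2 - (205/324)x - 55/486


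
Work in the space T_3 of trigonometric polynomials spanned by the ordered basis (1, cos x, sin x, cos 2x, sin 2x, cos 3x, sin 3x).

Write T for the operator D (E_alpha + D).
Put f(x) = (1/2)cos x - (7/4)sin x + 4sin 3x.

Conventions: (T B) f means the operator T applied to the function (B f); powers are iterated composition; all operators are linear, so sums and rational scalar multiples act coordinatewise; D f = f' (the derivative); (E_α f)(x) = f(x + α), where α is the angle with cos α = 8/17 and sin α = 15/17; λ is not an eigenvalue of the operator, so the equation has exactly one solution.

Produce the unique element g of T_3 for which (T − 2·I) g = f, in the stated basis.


write g with unknown coordinates in the stated basis and equate coefficients in (T − 2·I) g = f
solving from the highest basis element down gives g = -(19/260)cos x + (239/520)sin x + (14664/151505)cos 3x - (52558/151505)sin 3x
check: T g = (23/65)cos x - (54/65)sin x + (29328/151505)cos 3x + (500904/151505)sin 3x
so T g − 2·g = (1/2)cos x - (7/4)sin x + 4sin 3x = f ✓

g(x) = -(19/260)cos x + (239/520)sin x + (14664/151505)cos 3x - (52558/151505)sin 3x


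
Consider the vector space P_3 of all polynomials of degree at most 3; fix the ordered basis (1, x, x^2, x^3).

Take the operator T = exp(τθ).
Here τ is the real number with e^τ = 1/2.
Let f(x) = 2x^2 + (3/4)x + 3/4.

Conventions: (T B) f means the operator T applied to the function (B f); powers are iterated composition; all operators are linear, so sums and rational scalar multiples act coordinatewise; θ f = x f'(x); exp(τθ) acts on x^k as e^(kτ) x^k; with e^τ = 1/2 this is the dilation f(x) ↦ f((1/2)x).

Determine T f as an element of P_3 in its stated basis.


the image equals g(x) = (1/2)x^2 + (3/8)x + 3/4

exp(τθ) x^k = e^(kτ) x^k; with e^τ = 1/2 this sends x^k to (1/2)^k x^k
x ↦ 1/2 x
x^2 ↦ 1/4 x^2
applying this coordinatewise to f: exp(τθ) f = (1/2)x^2 + (3/8)x + 3/4


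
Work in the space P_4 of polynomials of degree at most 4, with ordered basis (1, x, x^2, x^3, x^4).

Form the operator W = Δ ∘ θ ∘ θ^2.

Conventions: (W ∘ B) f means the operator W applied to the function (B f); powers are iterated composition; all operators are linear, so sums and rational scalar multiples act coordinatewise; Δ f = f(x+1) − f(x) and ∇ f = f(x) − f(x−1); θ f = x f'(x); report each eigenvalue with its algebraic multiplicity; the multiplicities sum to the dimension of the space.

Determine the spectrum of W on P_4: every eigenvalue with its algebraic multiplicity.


image of 1: 0
image of x: 1
image of x^2: 16x + 8
image of x^3: 81x^2 + 81x + 27
image of x^4: 256x^3 + 384x^2 + 256x + 64
the matrix is upper triangular; its diagonal is (0, 0, 0, 0, 0)
for a triangular matrix the eigenvalues are the diagonal entries, with algebraic multiplicity their repetition count

λ = 0 (multiplicity 5)


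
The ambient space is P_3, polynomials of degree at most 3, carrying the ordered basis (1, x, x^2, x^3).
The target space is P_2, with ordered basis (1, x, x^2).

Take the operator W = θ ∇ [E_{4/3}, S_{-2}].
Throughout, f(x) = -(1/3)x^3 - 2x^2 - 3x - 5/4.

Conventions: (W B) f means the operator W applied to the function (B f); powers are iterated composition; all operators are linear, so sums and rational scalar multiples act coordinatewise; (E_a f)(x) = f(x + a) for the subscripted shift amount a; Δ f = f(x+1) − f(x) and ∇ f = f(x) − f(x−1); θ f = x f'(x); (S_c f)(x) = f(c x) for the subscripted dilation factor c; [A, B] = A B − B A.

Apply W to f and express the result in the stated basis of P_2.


the image equals g(x) = 32x

S_{-2} f = (8/3)x^3 - 8x^2 + 6x - 5/4
E_{4/3} S_{-2} f = (8/3)x^3 + (8/3)x^2 - (10/9)x - 373/324
E_{4/3} f = -(1/3)x^3 - (10/3)x^2 - (91/9)x - 3109/324
S_{-2} E_{4/3} f = (8/3)x^3 - (40/3)x^2 + (182/9)x - 3109/324
[E_{4/3}, S_{-2}] f = 16x^2 - (64/3)x + 76/9
∇ [E_{4/3}, S_{-2}] f = 32x - 112/3
θ ∇ [E_{4/3}, S_{-2}] f = 32x


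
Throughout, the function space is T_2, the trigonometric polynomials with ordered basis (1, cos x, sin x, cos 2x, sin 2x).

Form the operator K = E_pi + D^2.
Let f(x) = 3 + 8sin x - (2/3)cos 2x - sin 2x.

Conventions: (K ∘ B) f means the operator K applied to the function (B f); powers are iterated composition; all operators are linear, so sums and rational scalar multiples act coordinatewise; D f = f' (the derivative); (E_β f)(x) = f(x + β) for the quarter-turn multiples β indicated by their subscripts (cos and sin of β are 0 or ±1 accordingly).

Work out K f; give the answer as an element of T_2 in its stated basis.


E_pi f = 3 - 8sin x - (2/3)cos 2x - sin 2x
D f = 8cos x - 2cos 2x + (4/3)sin 2x
D D f = -8sin x + (8/3)cos 2x + 4sin 2x
(E_pi + D^2) f = 3 - 16sin x + 2cos 2x + 3sin 2x

the image equals g(x) = 3 - 16sin x + 2cos 2x + 3sin 2x


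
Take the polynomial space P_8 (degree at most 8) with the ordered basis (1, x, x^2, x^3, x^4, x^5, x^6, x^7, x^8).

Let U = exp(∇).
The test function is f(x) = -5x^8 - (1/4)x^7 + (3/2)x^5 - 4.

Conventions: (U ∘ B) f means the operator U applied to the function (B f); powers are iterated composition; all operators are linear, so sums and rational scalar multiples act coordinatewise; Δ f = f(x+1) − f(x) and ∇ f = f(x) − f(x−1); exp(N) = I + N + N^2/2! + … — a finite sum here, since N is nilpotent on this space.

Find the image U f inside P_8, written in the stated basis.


order-1 term: -40x^7 + (553/4)x^6 - (1099/4)x^5 + (1395/4)x^4 - (1145/4)x^3 + (599/4)x^2 - (183/4)x + 25/4
order-2 term: -140x^6 + (3339/4)x^5 - (9695/4)x^4 + (16615/4)x^3 - (17225/4)x^2 + (10073/4)x - 2567/4
order-3 term: -280x^5 + (8365/4)x^4 - (13895/2)x^3 + (49935/4)x^2 - (23855/2)x + 19169/4
order-4 term: -350x^4 + (11165/4)x^3 - (18095/2)x^2 + (55575/4)x - 16865/2
order-5 term: -280x^3 + (8379/4)x^2 - (22295/4)x + 10433/2
order-6 term: -140x^2 + (3353/4)x - 5299/4
order-7 term: -40x + 559/4
order-8 term: -5
the series for exp(∇) f terminates at order 8
exp(∇) f = -5x^8 - (161/4)x^7 - (7/4)x^6 + (563/2)x^5 - (1335/4)x^4 - (2275/4)x^3 + (2469/2)x^2 - (1347/4)x - 1013/4

g(x) = -5x^8 - (161/4)x^7 - (7/4)x^6 + (563/2)x^5 - (1335/4)x^4 - (2275/4)x^3 + (2469/2)x^2 - (1347/4)x - 1013/4


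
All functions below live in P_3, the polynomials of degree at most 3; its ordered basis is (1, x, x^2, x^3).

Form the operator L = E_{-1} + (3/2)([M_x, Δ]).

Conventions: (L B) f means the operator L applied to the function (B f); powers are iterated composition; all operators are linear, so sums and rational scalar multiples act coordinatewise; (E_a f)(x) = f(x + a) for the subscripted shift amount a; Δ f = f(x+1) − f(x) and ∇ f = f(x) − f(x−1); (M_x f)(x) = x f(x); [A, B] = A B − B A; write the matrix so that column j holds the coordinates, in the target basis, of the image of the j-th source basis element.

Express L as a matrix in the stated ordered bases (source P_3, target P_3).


the matrix is [[-1/2, -5/2, -1/2, -5/2]; [0, -1/2, -5, -3/2]; [0, 0, -1/2, -15/2]; [0, 0, 0, -1/2]] (rows listed top to bottom)

image of 1: -1/2
image of x: -(1/2)x - 5/2
image of x^2: -(1/2)x^2 - 5x - 1/2
image of x^3: -(1/2)x^3 - (15/2)x^2 - (3/2)x - 5/2
each image's coordinates form column j of the matrix


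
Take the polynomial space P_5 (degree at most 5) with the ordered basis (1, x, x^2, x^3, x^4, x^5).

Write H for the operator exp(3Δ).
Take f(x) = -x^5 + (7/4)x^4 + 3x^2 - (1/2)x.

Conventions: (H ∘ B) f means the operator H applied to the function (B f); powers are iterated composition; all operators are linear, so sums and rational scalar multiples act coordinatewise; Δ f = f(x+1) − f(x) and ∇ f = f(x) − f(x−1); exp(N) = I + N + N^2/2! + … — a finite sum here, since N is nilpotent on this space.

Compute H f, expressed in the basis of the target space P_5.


order-1 term: -15x^4 - 9x^3 + (3/2)x^2 + 24x + 39/4
order-2 term: -90x^3 - (351/2)x^2 - 126x + 9/4
order-3 term: -270x^2 - 621x - 783/2
order-4 term: -405x - 2673/4
order-5 term: -243
the series for exp(3Δ) f terminates at order 5
exp(3Δ) f = -x^5 - (53/4)x^4 - 99x^3 - 441x^2 - (2257/2)x - 5163/4

g(x) = -x^5 - (53/4)x^4 - 99x^3 - 441x^2 - (2257/2)x - 5163/4


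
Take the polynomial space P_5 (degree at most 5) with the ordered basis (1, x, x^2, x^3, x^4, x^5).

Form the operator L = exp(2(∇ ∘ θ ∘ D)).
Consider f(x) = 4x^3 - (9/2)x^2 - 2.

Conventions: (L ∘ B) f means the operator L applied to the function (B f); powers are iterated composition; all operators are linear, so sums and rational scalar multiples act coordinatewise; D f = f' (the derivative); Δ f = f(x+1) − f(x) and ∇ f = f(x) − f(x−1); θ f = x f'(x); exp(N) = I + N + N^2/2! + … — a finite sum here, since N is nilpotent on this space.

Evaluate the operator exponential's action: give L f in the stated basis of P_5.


g(x) = 4x^3 - (9/2)x^2 + 96x - 68

order-1 term: 96x - 66
the series for exp(2(∇ ∘ θ ∘ D)) f terminates at order 1
exp(2(∇ ∘ θ ∘ D)) f = 4x^3 - (9/2)x^2 + 96x - 68


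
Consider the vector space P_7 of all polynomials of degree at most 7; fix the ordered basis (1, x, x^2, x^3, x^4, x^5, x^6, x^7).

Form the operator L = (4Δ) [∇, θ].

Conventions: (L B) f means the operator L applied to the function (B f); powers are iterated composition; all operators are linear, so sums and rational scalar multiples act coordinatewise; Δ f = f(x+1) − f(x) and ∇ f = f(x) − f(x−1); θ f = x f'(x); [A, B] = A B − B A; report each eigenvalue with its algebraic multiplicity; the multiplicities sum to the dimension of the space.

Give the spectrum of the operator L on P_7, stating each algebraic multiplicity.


λ = 0 (multiplicity 8)

image of 1: 0
image of x: 0
image of x^2: 8
image of x^3: 24x - 12
image of x^4: 48x^2 - 48x + 16
image of x^5: 80x^3 - 120x^2 + 80x - 20
image of x^6: 120x^4 - 240x^3 + 240x^2 - 120x + 24
image of x^7: 168x^5 - 420x^4 + 560x^3 - 420x^2 + 168x - 28
the matrix is upper triangular; its diagonal is (0, 0, 0, 0, 0, 0, 0, 0)
for a triangular matrix the eigenvalues are the diagonal entries, with algebraic multiplicity their repetition count


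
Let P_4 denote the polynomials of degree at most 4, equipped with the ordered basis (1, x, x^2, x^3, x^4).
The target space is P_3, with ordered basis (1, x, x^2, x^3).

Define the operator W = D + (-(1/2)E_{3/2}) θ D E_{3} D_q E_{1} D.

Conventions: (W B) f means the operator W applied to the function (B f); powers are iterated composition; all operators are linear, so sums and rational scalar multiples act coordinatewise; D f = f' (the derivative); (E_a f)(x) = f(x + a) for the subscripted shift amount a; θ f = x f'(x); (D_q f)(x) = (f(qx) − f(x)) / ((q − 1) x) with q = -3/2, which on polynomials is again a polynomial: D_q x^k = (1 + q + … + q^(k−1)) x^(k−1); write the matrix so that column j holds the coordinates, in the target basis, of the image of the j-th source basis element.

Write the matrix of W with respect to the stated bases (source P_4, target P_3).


the matrix is [[0, 1, 0, 0, -21/2]; [0, 0, 2, 0, -7]; [0, 0, 0, 3, 0]; [0, 0, 0, 0, 4]] (rows listed top to bottom)

image of 1: 0
image of x: 1
image of x^2: 2x
image of x^3: 3x^2
image of x^4: 4x^3 - 7x - 21/2
each image's coordinates form column j of the matrix


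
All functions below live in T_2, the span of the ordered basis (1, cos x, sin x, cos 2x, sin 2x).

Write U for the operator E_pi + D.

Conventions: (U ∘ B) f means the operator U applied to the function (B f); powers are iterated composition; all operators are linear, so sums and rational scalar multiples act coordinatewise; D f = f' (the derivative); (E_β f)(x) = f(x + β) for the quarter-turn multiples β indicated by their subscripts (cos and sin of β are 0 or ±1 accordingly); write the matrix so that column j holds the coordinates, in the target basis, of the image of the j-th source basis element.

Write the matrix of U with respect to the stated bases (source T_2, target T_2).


image of 1: 1
image of cos x: -cos x - sin x
image of sin x: cos x - sin x
image of cos 2x: cos 2x - 2sin 2x
image of sin 2x: 2cos 2x + sin 2x
each image's coordinates form column j of the matrix

the matrix is [[1, 0, 0, 0, 0]; [0, -1, 1, 0, 0]; [0, -1, -1, 0, 0]; [0, 0, 0, 1, 2]; [0, 0, 0, -2, 1]] (rows listed top to bottom)


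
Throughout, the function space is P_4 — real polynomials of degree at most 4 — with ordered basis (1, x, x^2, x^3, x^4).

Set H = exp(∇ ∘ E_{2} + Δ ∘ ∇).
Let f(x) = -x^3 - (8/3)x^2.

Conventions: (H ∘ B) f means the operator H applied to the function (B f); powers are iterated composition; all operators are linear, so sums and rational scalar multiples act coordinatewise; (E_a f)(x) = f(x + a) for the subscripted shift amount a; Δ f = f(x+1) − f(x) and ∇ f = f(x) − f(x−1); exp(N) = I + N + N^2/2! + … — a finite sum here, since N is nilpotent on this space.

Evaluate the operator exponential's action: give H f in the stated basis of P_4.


order-1 term: -3x^2 - (61/3)x - 61/3
order-2 term: -3x - 53/3
order-3 term: -1
the series for exp(∇ ∘ E_{2} + Δ ∘ ∇) f terminates at order 3
exp(∇ ∘ E_{2} + Δ ∘ ∇) f = -x^3 - (17/3)x^2 - (70/3)x - 39

the result is g(x) = -x^3 - (17/3)x^2 - (70/3)x - 39


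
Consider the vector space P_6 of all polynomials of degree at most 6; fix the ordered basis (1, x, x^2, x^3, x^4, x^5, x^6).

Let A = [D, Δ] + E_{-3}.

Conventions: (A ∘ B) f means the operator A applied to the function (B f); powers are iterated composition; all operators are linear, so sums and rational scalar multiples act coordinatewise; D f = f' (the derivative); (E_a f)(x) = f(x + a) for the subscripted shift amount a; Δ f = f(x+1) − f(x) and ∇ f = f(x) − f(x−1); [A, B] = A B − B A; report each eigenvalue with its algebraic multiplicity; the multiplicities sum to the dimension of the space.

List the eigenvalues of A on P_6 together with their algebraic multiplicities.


λ = 1 (multiplicity 7)

image of 1: 1
image of x: x - 3
image of x^2: x^2 - 6x + 9
image of x^3: x^3 - 9x^2 + 27x - 27
image of x^4: x^4 - 12x^3 + 54x^2 - 108x + 81
image of x^5: x^5 - 15x^4 + 90x^3 - 270x^2 + 405x - 243
image of x^6: x^6 - 18x^5 + 135x^4 - 540x^3 + 1215x^2 - 1458x + 729
the matrix is upper triangular; its diagonal is (1, 1, 1, 1, 1, 1, 1)
for a triangular matrix the eigenvalues are the diagonal entries, with algebraic multiplicity their repetition count


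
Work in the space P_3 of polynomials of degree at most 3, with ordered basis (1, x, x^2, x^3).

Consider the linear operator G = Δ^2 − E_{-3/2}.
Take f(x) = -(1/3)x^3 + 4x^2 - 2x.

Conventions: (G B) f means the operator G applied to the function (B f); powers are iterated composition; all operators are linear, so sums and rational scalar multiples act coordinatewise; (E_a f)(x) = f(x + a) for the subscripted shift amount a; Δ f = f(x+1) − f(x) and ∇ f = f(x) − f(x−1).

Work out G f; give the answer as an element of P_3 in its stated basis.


Δ f = -x^2 + 7x + 5/3
Δ Δ f = -2x + 6
E_{-3/2} f = -(1/3)x^3 + (11/2)x^2 - (65/4)x + 105/8
(-E_{-3/2}) f = (1/3)x^3 - (11/2)x^2 + (65/4)x - 105/8
(Δ^2 − E_{-3/2}) f = (1/3)x^3 - (11/2)x^2 + (57/4)x - 57/8

g(x) = (1/3)x^3 - (11/2)x^2 + (57/4)x - 57/8


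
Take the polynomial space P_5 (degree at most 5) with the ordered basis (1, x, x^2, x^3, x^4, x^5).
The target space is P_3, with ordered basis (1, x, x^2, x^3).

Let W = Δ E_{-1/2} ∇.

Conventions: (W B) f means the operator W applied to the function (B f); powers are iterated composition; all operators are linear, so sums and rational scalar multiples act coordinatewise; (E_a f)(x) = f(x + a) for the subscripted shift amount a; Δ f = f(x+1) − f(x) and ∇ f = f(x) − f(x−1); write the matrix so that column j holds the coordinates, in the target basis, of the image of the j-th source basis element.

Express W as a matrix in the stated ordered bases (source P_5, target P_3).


image of 1: 0
image of x: 0
image of x^2: 2
image of x^3: 6x - 3
image of x^4: 12x^2 - 12x + 5
image of x^5: 20x^3 - 30x^2 + 25x - 15/2
each image's coordinates form column j of the matrix

the matrix is [[0, 0, 2, -3, 5, -15/2]; [0, 0, 0, 6, -12, 25]; [0, 0, 0, 0, 12, -30]; [0, 0, 0, 0, 0, 20]] (rows listed top to bottom)


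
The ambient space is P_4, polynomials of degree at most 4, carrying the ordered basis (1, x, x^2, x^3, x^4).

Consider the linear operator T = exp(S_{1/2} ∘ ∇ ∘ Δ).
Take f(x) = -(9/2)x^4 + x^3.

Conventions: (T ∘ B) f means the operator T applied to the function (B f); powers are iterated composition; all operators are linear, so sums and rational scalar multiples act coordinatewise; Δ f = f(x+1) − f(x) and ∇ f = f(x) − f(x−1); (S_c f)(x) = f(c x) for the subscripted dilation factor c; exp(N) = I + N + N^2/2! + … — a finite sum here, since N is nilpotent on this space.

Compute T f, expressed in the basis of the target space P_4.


order-1 term: -(27/2)x^2 + 3x - 9
order-2 term: -27/2
the series for exp(S_{1/2} ∘ ∇ ∘ Δ) f terminates at order 2
exp(S_{1/2} ∘ ∇ ∘ Δ) f = -(9/2)x^4 + x^3 - (27/2)x^2 + 3x - 45/2

g(x) = -(9/2)x^4 + x^3 - (27/2)x^2 + 3x - 45/2


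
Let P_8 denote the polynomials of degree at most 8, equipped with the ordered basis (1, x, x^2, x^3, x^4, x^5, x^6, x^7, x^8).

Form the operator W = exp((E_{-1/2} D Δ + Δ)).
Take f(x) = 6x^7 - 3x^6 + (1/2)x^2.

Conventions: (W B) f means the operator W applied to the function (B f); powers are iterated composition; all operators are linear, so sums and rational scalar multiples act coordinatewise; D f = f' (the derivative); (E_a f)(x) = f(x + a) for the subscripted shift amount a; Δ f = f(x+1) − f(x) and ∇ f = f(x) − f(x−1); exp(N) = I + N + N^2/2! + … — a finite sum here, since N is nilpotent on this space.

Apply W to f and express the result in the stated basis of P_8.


the image equals g(x) = 6x^7 + 39x^6 + 486x^5 + 2130x^4 + 10260x^3 + (50005/2)x^2 + (184867/4)x + 278029/8

order-1 term: 42x^6 + 360x^5 + 75x^4 + 360x^3 + 36x^2 + (163/4)x + 27/8
order-2 term: 126x^5 + 1845x^4 + 5970x^3 + 3645x^2 + 3732x + 2153/4
order-3 term: 210x^4 + 3720x^3 + 17460x^2 + 23220x + 8151
order-4 term: 210x^3 + 3735x^2 + 17310x + 19935
order-5 term: 126x^2 + 1872x + 5745
order-6 term: 42x + 375
order-7 term: 6
the series for exp((E_{-1/2} D Δ + Δ)) f terminates at order 7
exp((E_{-1/2} D Δ + Δ)) f = 6x^7 + 39x^6 + 486x^5 + 2130x^4 + 10260x^3 + (50005/2)x^2 + (184867/4)x + 278029/8


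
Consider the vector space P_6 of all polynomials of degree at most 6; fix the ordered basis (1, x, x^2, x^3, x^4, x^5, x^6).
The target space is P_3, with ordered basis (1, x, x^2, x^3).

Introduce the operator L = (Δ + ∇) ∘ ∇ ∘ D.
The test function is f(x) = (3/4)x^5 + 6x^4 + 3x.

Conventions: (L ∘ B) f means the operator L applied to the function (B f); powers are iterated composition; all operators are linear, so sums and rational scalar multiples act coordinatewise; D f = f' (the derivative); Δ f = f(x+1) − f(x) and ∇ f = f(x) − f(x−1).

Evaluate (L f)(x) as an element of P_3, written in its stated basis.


g(x) = 90x^2 + 198x - 84

D f = (15/4)x^4 + 24x^3 + 3
∇ D f = 15x^3 + (99/2)x^2 - 57x + 81/4
Δ ∇ D f = 45x^2 + 144x + 15/2
∇ ∇ D f = 45x^2 + 54x - 183/2
(Δ + ∇) ∇ D f = 90x^2 + 198x - 84


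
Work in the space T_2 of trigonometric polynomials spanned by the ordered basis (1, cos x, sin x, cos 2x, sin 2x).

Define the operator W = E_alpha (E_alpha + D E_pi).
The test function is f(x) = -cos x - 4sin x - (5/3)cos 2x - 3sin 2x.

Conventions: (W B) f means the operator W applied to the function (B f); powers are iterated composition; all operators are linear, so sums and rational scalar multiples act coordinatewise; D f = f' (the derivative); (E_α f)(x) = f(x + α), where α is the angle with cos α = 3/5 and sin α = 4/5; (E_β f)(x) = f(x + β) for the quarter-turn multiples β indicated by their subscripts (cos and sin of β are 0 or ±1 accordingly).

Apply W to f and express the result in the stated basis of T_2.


E_alpha f = -(19/5)cos x - (8/5)sin x - (181/75)cos 2x + (61/25)sin 2x
E_pi f = cos x + 4sin x - (5/3)cos 2x - 3sin 2x
D E_pi f = 4cos x - sin x - 6cos 2x + (10/3)sin 2x
(E_alpha + D E_pi) f = (1/5)cos x - (13/5)sin x - (631/75)cos 2x + (433/75)sin 2x
E_alpha (E_alpha + D E_pi) f = -(49/25)cos x - (43/25)sin x + (14809/1875)cos 2x + (12113/1875)sin 2x

g(x) = -(49/25)cos x - (43/25)sin x + (14809/1875)cos 2x + (12113/1875)sin 2x


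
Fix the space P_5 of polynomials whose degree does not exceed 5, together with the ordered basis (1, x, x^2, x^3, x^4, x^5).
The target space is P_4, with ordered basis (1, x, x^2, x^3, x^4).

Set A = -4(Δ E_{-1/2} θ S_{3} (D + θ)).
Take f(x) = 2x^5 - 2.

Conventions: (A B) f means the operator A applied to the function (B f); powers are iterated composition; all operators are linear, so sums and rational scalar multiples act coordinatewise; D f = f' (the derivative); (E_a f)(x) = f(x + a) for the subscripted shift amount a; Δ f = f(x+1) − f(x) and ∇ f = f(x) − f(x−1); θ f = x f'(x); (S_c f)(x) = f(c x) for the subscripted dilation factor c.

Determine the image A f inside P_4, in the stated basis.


D f = 10x^4
θ f = 10x^5
(D + θ) f = 10x^5 + 10x^4
S_{3} (D + θ) f = 2430x^5 + 810x^4
θ S_{3} (D + θ) f = 12150x^5 + 3240x^4
E_{-1/2} (θ S_{3}) (D + θ) f = 12150x^5 - 27135x^4 + 23895x^3 - (20655/2)x^2 + (17415/8)x - 2835/16
Δ E_{-1/2} (θ S_{3}) (D + θ) f = 60750x^4 + 12960x^3 + 30375x^2 + 3240x + 6075/8
(-4(Δ E_{-1/2} θ S_{3} (D + θ))) f = -243000x^4 - 51840x^3 - 121500x^2 - 12960x - 6075/2

the image equals g(x) = -243000x^4 - 51840x^3 - 121500x^2 - 12960x - 6075/2


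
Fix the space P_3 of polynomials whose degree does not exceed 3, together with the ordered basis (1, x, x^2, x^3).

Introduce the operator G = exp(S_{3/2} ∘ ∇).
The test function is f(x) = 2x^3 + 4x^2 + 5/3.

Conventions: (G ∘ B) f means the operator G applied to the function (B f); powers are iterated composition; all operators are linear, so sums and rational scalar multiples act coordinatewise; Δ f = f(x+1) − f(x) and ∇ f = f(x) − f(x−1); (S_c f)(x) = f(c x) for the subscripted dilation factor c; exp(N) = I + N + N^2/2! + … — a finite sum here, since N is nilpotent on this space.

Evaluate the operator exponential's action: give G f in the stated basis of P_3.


order-1 term: (27/2)x^2 + 3x - 2
order-2 term: (81/4)x - 21/4
order-3 term: 27/4
the series for exp(S_{3/2} ∘ ∇) f terminates at order 3
exp(S_{3/2} ∘ ∇) f = 2x^3 + (35/2)x^2 + (93/4)x + 7/6

g(x) = 2x^3 + (35/2)x^2 + (93/4)x + 7/6


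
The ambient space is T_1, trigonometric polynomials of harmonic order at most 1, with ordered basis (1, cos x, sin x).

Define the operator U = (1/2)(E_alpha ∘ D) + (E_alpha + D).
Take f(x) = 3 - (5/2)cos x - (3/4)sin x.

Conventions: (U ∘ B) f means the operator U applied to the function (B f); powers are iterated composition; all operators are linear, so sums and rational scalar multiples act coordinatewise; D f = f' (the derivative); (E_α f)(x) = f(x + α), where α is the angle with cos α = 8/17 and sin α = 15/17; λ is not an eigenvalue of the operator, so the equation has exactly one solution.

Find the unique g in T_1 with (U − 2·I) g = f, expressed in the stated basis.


write g with unknown coordinates in the stated basis and equate coefficients in (U − 2·I) g = f
solving from the highest basis element down gives g = -3 + (443/569)cos x - (519/1138)sin x
check: U g = -3 - (1073/1138)cos x - (3783/2276)sin x
so U g − 2·g = 3 - (5/2)cos x - (3/4)sin x = f ✓

the result is g(x) = -3 + (443/569)cos x - (519/1138)sin x


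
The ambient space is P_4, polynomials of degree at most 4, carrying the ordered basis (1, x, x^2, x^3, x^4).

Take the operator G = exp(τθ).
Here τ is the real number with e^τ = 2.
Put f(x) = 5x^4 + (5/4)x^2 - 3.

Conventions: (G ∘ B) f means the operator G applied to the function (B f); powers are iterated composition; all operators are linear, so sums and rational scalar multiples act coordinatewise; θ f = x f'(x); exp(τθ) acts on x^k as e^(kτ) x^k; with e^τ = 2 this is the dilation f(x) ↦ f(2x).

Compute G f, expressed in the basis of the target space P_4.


the image equals g(x) = 80x^4 + 5x^2 - 3

exp(τθ) x^k = e^(kτ) x^k; with e^τ = 2 this sends x^k to 2^k x^k
x^2 ↦ 4 x^2
x^4 ↦ 16 x^4
applying this coordinatewise to f: exp(τθ) f = 80x^4 + 5x^2 - 3


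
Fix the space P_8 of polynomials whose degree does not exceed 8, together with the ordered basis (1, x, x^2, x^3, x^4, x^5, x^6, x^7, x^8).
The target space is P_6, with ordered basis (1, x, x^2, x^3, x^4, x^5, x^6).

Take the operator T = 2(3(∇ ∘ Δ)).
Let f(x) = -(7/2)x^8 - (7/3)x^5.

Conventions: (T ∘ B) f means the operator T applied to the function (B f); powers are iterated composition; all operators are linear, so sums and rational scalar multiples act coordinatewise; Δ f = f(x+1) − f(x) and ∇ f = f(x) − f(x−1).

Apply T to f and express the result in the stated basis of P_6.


g(x) = -1176x^6 - 2940x^4 - 280x^3 - 1176x^2 - 140x - 42

Δ f = -28x^7 - 98x^6 - 196x^5 - (770/3)x^4 - (658/3)x^3 - (364/3)x^2 - (119/3)x - 35/6
∇ Δ f = -196x^6 - 490x^4 - (140/3)x^3 - 196x^2 - (70/3)x - 7
(3(∇ ∘ Δ)) f = -588x^6 - 1470x^4 - 140x^3 - 588x^2 - 70x - 21
(2(3(∇ ∘ Δ))) f = -1176x^6 - 2940x^4 - 280x^3 - 1176x^2 - 140x - 42


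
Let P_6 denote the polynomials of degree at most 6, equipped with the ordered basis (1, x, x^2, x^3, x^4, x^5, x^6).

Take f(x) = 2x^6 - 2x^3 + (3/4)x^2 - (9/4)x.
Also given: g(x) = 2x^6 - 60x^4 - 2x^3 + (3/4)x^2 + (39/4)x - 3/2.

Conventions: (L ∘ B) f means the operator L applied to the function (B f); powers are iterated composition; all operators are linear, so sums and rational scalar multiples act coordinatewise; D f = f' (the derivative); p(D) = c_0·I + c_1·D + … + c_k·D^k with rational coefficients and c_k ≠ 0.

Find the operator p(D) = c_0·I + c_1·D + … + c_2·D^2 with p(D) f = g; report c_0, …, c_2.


p(D) = I − D^2, i.e. c_0 = 1, c_1 = 0, c_2 = -1

D^0 f = 2x^6 - 2x^3 + (3/4)x^2 - (9/4)x
D^1 f = 12x^5 - 6x^2 + (3/2)x - 9/4
D^2 f = 60x^4 - 12x + 3/2
matching coefficients of g against c_0 f + c_1 Df + … from the top degree down determines the c_i
solution: c_0 = 1, c_1 = 0, c_2 = -1


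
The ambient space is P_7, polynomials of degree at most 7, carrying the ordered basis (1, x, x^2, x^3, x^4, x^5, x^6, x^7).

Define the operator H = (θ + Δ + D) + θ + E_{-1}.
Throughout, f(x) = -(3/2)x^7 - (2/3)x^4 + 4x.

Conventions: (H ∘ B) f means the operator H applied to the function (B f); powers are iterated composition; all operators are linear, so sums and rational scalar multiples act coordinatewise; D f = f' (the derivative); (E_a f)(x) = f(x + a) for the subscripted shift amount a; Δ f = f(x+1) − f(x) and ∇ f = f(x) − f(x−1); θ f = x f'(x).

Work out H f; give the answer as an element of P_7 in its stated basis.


θ f = -(21/2)x^7 - (8/3)x^4 + 4x
Δ f = -(21/2)x^6 - (63/2)x^5 - (105/2)x^4 - (331/6)x^3 - (71/2)x^2 - (79/6)x + 11/6
D f = -(21/2)x^6 - (8/3)x^3 + 4
(θ + Δ + D) f = -(21/2)x^7 - 21x^6 - (63/2)x^5 - (331/6)x^4 - (347/6)x^3 - (71/2)x^2 - (55/6)x + 35/6
θ f = -(21/2)x^7 - (8/3)x^4 + 4x
E_{-1} f = -(3/2)x^7 + (21/2)x^6 - (63/2)x^5 + (311/6)x^4 - (299/6)x^3 + (55/2)x^2 - (23/6)x - 19/6
((θ + Δ + D) + θ + E_{-1}) f = -(45/2)x^7 - (21/2)x^6 - 63x^5 - 6x^4 - (323/3)x^3 - 8x^2 - 9x + 8/3

the image equals g(x) = -(45/2)x^7 - (21/2)x^6 - 63x^5 - 6x^4 - (323/3)x^3 - 8x^2 - 9x + 8/3


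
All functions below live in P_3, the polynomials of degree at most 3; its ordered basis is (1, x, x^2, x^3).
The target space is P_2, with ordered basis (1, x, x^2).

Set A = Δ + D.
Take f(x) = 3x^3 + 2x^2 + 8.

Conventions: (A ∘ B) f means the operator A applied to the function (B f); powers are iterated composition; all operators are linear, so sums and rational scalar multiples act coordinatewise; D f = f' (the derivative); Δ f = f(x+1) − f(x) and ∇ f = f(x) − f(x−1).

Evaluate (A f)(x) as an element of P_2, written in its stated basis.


the image equals g(x) = 18x^2 + 17x + 5

Δ f = 9x^2 + 13x + 5
D f = 9x^2 + 4x
(Δ + D) f = 18x^2 + 17x + 5


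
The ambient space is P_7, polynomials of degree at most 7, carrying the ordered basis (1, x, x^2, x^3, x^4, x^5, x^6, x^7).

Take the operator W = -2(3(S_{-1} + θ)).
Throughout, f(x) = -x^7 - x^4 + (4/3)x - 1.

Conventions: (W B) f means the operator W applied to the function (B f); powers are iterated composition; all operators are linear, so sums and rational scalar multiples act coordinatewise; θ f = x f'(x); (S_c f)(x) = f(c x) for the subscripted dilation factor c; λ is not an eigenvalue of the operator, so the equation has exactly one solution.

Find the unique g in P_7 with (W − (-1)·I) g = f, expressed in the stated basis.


the image equals g(x) = (1/35)x^7 + (1/29)x^4 + (4/3)x + 1/5

write g with unknown coordinates in the stated basis and equate coefficients in (W − (-1)·I) g = f
solving from the highest basis element down gives g = (1/35)x^7 + (1/29)x^4 + (4/3)x + 1/5
check: W g = -(36/35)x^7 - (30/29)x^4 - 6/5
so W g − (-1)·g = -x^7 - x^4 + (4/3)x - 1 = f ✓


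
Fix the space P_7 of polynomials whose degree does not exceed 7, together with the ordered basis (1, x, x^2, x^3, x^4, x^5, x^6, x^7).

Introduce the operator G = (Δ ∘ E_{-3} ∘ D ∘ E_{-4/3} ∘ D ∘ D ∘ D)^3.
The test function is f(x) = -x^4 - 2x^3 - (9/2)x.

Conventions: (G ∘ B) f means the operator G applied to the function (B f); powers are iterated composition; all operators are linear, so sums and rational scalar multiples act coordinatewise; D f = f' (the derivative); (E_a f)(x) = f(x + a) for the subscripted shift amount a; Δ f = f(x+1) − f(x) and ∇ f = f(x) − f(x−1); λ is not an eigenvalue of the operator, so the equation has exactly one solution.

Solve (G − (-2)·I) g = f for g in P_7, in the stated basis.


write g with unknown coordinates in the stated basis and equate coefficients in (G − (-2)·I) g = f
solving from the highest basis element down gives g = -(1/2)x^4 - x^3 - (9/4)x
check: G g = 0
so G g − (-2)·g = -x^4 - 2x^3 - (9/2)x = f ✓

the result is g(x) = -(1/2)x^4 - x^3 - (9/4)x


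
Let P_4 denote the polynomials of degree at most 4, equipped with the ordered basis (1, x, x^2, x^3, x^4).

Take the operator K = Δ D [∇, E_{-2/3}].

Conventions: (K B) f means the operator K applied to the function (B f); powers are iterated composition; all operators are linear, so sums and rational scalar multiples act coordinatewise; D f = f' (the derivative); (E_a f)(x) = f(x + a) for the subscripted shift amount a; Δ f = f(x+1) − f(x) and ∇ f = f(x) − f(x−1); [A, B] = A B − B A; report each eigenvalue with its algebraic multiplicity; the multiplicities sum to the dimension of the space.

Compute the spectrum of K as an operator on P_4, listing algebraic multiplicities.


image of 1: 0
image of x: 0
image of x^2: 0
image of x^3: 0
image of x^4: 0
the matrix is upper triangular; its diagonal is (0, 0, 0, 0, 0)
for a triangular matrix the eigenvalues are the diagonal entries, with algebraic multiplicity their repetition count

λ = 0 (multiplicity 5)


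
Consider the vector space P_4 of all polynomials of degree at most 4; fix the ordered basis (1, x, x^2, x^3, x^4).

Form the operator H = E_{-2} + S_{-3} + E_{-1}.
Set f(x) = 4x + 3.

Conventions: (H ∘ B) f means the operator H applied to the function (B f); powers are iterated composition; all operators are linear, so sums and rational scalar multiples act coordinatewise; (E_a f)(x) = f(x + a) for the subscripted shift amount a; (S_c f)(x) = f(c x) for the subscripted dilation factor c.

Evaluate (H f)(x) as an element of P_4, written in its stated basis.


g(x) = -4x - 3

E_{-2} f = 4x - 5
S_{-3} f = -12x + 3
E_{-1} f = 4x - 1
(E_{-2} + S_{-3} + E_{-1}) f = -4x - 3


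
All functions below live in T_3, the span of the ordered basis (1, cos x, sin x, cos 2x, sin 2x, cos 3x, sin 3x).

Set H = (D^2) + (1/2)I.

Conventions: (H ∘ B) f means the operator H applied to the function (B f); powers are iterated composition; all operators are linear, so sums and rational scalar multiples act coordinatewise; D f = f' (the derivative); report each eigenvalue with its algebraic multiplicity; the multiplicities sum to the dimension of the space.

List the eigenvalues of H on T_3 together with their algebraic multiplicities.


image of 1: 1/2
image of cos x: -(1/2)cos x
image of sin x: -(1/2)sin x
image of cos 2x: -(7/2)cos 2x
image of sin 2x: -(7/2)sin 2x
image of cos 3x: -(17/2)cos 3x
image of sin 3x: -(17/2)sin 3x
the matrix is diagonal; its diagonal is (1/2, -1/2, -1/2, -7/2, -7/2, -17/2, -17/2)
for a triangular matrix the eigenvalues are the diagonal entries, with algebraic multiplicity their repetition count

λ = -17/2 (multiplicity 2), λ = -7/2 (multiplicity 2), λ = -1/2 (multiplicity 2), λ = 1/2 (multiplicity 1)


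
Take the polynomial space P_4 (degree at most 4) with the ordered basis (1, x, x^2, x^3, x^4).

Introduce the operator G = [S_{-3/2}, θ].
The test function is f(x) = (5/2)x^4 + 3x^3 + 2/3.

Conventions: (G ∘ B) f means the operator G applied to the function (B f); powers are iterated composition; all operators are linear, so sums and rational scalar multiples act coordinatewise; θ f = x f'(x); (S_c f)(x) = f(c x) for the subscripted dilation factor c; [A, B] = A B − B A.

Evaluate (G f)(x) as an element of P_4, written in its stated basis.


θ f = 10x^4 + 9x^3
S_{-3/2} θ f = (405/8)x^4 - (243/8)x^3
S_{-3/2} f = (405/32)x^4 - (81/8)x^3 + 2/3
θ S_{-3/2} f = (405/8)x^4 - (243/8)x^3
[S_{-3/2}, θ] f = 0

the image equals g(x) = 0


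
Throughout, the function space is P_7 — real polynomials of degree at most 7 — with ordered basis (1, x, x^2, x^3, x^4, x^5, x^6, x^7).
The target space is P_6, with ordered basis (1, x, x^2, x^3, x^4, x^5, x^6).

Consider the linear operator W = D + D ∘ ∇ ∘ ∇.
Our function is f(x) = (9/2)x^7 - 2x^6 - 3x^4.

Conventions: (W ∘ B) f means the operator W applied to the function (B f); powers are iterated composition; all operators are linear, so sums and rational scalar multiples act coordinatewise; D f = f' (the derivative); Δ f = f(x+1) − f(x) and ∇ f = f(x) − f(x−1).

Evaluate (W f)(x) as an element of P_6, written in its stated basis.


g(x) = (63/2)x^6 - 12x^5 + 945x^4 - 4032x^3 + 7335x^2 - 6582x + 2385

D f = (63/2)x^6 - 12x^5 - 12x^3
∇ f = (63/2)x^6 - (213/2)x^5 + (375/2)x^4 - (419/2)x^3 + (285/2)x^2 - (111/2)x + 19/2
∇ ∇ f = 189x^5 - 1005x^4 + 2445x^3 - 3291x^2 + 2385x - 733
D ∇ ∇ f = 945x^4 - 4020x^3 + 7335x^2 - 6582x + 2385
(D + D ∘ ∇ ∘ ∇) f = (63/2)x^6 - 12x^5 + 945x^4 - 4032x^3 + 7335x^2 - 6582x + 2385


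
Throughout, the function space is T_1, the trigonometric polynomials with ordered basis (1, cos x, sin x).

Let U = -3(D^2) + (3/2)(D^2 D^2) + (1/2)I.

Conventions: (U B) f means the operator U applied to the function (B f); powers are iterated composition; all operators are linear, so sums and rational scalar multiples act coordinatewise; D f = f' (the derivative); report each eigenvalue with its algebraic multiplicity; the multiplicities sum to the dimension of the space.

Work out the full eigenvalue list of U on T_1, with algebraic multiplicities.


image of 1: 1/2
image of cos x: 5cos x
image of sin x: 5sin x
the matrix is diagonal; its diagonal is (1/2, 5, 5)
for a triangular matrix the eigenvalues are the diagonal entries, with algebraic multiplicity their repetition count

λ = 1/2 (multiplicity 1), λ = 5 (multiplicity 2)


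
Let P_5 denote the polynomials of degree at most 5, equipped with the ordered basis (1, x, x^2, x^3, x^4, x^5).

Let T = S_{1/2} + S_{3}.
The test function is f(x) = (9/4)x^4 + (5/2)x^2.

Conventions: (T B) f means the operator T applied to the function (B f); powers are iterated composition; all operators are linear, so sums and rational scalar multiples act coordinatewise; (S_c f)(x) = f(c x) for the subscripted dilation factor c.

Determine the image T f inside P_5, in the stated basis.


S_{1/2} f = (9/64)x^4 + (5/8)x^2
S_{3} f = (729/4)x^4 + (45/2)x^2
(S_{1/2} + S_{3}) f = (11673/64)x^4 + (185/8)x^2

g(x) = (11673/64)x^4 + (185/8)x^2


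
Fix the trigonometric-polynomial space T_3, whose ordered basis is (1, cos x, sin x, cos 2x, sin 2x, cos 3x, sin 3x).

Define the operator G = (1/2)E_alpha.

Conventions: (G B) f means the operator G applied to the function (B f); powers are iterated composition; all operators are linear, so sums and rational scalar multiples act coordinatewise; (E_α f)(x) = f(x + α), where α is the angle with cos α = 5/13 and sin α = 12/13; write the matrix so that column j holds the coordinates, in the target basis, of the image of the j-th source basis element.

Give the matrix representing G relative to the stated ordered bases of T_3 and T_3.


image of 1: 1/2
image of cos x: (5/26)cos x - (6/13)sin x
image of sin x: (6/13)cos x + (5/26)sin x
image of cos 2x: -(119/338)cos 2x - (60/169)sin 2x
image of sin 2x: (60/169)cos 2x - (119/338)sin 2x
image of cos 3x: -(2035/4394)cos 3x + (414/2197)sin 3x
image of sin 3x: -(414/2197)cos 3x - (2035/4394)sin 3x
each image's coordinates form column j of the matrix

the matrix is [[1/2, 0, 0, 0, 0, 0, 0]; [0, 5/26, 6/13, 0, 0, 0, 0]; [0, -6/13, 5/26, 0, 0, 0, 0]; [0, 0, 0, -119/338, 60/169, 0, 0]; [0, 0, 0, -60/169, -119/338, 0, 0]; [0, 0, 0, 0, 0, -2035/4394, -414/2197]; [0, 0, 0, 0, 0, 414/2197, -2035/4394]] (rows listed top to bottom)


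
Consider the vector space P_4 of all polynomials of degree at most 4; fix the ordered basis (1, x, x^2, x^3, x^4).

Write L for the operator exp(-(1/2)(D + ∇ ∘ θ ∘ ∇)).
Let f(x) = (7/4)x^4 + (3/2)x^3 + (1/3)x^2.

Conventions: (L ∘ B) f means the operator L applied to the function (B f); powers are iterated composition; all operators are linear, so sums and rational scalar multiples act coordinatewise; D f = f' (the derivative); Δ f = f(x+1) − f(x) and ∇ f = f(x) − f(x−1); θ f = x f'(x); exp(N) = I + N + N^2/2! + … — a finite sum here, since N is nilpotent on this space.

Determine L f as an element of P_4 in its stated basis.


order-1 term: -(7/2)x^3 - (135/4)x^2 + (259/6)x - 217/12
order-2 term: (21/8)x^2 + (219/8)x - 43/24
order-3 term: -(7/8)x - 87/16
order-4 term: 7/64
the series for exp(-(1/2)(D + ∇ ∘ θ ∘ ∇)) f terminates at order 4
exp(-(1/2)(D + ∇ ∘ θ ∘ ∇)) f = (7/4)x^4 - 2x^3 - (739/24)x^2 + (209/3)x - 1613/64

g(x) = (7/4)x^4 - 2x^3 - (739/24)x^2 + (209/3)x - 1613/64


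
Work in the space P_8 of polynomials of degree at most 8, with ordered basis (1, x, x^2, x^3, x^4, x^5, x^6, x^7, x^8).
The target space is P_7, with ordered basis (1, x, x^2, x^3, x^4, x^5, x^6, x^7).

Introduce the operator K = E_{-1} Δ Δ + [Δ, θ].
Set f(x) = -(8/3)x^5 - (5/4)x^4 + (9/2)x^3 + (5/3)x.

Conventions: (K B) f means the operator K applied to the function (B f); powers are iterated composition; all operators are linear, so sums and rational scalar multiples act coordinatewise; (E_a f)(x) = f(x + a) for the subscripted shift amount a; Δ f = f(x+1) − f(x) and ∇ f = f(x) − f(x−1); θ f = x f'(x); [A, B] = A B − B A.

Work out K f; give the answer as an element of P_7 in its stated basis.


g(x) = -(40/3)x^4 - (335/3)x^3 - (193/2)x^2 - 41x - 17/3

Δ f = -(40/3)x^4 - (95/3)x^3 - (62/3)x^2 - (29/6)x + 9/4
Δ Δ f = -(160/3)x^3 - 175x^2 - (569/3)x - 141/2
E_{-1} Δ Δ f = -(160/3)x^3 - 15x^2 + (1/3)x - 5/2
θ f = -(40/3)x^5 - 5x^4 + (27/2)x^3 + (5/3)x
Δ θ f = -(200/3)x^4 - (460/3)x^3 - (737/6)x^2 - (277/6)x - 19/6
Δ f = -(40/3)x^4 - (95/3)x^3 - (62/3)x^2 - (29/6)x + 9/4
θ Δ f = -(160/3)x^4 - 95x^3 - (124/3)x^2 - (29/6)x
[Δ, θ] f = -(40/3)x^4 - (175/3)x^3 - (163/2)x^2 - (124/3)x - 19/6
(E_{-1} Δ Δ + [Δ, θ]) f = -(40/3)x^4 - (335/3)x^3 - (193/2)x^2 - 41x - 17/3
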